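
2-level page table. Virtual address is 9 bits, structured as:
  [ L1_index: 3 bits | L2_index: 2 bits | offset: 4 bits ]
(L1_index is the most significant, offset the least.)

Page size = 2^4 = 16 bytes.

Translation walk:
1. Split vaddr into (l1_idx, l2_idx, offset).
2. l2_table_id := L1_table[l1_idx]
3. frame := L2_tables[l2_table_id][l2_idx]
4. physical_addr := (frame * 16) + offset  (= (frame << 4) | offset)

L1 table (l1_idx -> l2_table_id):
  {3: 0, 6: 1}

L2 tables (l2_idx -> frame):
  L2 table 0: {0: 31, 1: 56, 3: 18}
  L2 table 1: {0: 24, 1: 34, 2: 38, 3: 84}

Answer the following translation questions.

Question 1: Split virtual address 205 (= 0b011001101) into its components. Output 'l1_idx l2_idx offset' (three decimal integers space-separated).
vaddr = 205 = 0b011001101
  top 3 bits -> l1_idx = 3
  next 2 bits -> l2_idx = 0
  bottom 4 bits -> offset = 13

Answer: 3 0 13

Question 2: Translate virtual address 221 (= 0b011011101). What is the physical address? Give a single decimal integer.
vaddr = 221 = 0b011011101
Split: l1_idx=3, l2_idx=1, offset=13
L1[3] = 0
L2[0][1] = 56
paddr = 56 * 16 + 13 = 909

Answer: 909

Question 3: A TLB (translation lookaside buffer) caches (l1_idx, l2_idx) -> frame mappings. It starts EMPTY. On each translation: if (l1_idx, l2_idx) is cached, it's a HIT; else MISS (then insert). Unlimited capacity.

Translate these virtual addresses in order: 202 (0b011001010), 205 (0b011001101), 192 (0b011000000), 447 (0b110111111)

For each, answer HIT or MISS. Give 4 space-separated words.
vaddr=202: (3,0) not in TLB -> MISS, insert
vaddr=205: (3,0) in TLB -> HIT
vaddr=192: (3,0) in TLB -> HIT
vaddr=447: (6,3) not in TLB -> MISS, insert

Answer: MISS HIT HIT MISS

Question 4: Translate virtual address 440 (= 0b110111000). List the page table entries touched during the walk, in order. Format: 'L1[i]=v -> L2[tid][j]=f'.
Answer: L1[6]=1 -> L2[1][3]=84

Derivation:
vaddr = 440 = 0b110111000
Split: l1_idx=6, l2_idx=3, offset=8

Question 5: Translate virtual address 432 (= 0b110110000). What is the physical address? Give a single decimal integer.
Answer: 1344

Derivation:
vaddr = 432 = 0b110110000
Split: l1_idx=6, l2_idx=3, offset=0
L1[6] = 1
L2[1][3] = 84
paddr = 84 * 16 + 0 = 1344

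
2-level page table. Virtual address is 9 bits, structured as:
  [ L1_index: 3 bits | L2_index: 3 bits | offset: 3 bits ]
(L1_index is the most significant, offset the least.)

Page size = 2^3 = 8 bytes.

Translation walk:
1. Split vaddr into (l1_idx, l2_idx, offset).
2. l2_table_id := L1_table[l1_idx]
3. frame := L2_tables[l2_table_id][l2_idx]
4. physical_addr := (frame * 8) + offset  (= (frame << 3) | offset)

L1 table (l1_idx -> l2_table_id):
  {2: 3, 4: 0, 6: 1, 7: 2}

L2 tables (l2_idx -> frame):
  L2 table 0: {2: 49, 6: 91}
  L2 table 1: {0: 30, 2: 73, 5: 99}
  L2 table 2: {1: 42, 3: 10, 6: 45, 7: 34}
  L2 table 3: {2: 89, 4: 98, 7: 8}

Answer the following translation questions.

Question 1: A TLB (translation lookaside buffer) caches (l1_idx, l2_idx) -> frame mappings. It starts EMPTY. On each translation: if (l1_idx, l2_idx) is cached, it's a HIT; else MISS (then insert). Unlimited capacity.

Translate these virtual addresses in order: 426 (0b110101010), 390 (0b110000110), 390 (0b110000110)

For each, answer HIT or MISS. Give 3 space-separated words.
Answer: MISS MISS HIT

Derivation:
vaddr=426: (6,5) not in TLB -> MISS, insert
vaddr=390: (6,0) not in TLB -> MISS, insert
vaddr=390: (6,0) in TLB -> HIT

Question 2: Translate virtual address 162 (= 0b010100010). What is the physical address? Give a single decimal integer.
vaddr = 162 = 0b010100010
Split: l1_idx=2, l2_idx=4, offset=2
L1[2] = 3
L2[3][4] = 98
paddr = 98 * 8 + 2 = 786

Answer: 786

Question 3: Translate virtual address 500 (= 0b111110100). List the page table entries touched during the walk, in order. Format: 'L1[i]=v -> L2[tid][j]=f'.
Answer: L1[7]=2 -> L2[2][6]=45

Derivation:
vaddr = 500 = 0b111110100
Split: l1_idx=7, l2_idx=6, offset=4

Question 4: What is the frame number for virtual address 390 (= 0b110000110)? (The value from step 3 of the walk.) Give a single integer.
Answer: 30

Derivation:
vaddr = 390: l1_idx=6, l2_idx=0
L1[6] = 1; L2[1][0] = 30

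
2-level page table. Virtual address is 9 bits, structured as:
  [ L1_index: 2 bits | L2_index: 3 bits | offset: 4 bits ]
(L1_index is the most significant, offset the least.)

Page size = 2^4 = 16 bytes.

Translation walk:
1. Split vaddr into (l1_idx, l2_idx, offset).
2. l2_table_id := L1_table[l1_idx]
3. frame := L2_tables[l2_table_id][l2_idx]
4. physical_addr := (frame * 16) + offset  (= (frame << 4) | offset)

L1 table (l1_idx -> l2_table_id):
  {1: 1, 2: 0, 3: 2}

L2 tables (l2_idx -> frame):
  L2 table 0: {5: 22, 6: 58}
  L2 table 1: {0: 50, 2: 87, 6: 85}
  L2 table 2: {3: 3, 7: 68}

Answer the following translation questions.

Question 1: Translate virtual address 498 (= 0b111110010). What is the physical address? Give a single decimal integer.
Answer: 1090

Derivation:
vaddr = 498 = 0b111110010
Split: l1_idx=3, l2_idx=7, offset=2
L1[3] = 2
L2[2][7] = 68
paddr = 68 * 16 + 2 = 1090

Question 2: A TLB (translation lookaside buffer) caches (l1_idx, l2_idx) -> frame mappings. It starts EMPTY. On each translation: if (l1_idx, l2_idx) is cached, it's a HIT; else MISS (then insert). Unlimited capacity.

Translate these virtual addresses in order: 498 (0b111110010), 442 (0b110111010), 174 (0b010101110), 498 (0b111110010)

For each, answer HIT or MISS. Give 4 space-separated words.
vaddr=498: (3,7) not in TLB -> MISS, insert
vaddr=442: (3,3) not in TLB -> MISS, insert
vaddr=174: (1,2) not in TLB -> MISS, insert
vaddr=498: (3,7) in TLB -> HIT

Answer: MISS MISS MISS HIT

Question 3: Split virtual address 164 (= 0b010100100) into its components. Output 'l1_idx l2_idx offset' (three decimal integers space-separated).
Answer: 1 2 4

Derivation:
vaddr = 164 = 0b010100100
  top 2 bits -> l1_idx = 1
  next 3 bits -> l2_idx = 2
  bottom 4 bits -> offset = 4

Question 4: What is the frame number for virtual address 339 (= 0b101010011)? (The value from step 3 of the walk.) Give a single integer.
Answer: 22

Derivation:
vaddr = 339: l1_idx=2, l2_idx=5
L1[2] = 0; L2[0][5] = 22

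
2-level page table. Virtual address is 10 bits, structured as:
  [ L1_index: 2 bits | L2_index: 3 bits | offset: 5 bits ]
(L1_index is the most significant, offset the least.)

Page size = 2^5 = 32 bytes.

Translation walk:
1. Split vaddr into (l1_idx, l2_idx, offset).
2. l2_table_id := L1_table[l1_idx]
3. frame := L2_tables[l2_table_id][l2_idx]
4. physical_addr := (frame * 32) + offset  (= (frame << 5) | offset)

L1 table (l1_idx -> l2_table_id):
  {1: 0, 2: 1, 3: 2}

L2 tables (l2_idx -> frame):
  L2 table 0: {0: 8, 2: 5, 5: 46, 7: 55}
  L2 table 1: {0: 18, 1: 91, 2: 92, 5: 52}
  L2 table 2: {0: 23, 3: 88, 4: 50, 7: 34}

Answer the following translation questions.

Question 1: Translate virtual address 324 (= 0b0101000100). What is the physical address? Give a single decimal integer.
vaddr = 324 = 0b0101000100
Split: l1_idx=1, l2_idx=2, offset=4
L1[1] = 0
L2[0][2] = 5
paddr = 5 * 32 + 4 = 164

Answer: 164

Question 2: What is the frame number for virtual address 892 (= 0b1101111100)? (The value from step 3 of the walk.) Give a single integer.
vaddr = 892: l1_idx=3, l2_idx=3
L1[3] = 2; L2[2][3] = 88

Answer: 88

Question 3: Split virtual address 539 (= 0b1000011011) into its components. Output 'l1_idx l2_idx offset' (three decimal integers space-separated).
vaddr = 539 = 0b1000011011
  top 2 bits -> l1_idx = 2
  next 3 bits -> l2_idx = 0
  bottom 5 bits -> offset = 27

Answer: 2 0 27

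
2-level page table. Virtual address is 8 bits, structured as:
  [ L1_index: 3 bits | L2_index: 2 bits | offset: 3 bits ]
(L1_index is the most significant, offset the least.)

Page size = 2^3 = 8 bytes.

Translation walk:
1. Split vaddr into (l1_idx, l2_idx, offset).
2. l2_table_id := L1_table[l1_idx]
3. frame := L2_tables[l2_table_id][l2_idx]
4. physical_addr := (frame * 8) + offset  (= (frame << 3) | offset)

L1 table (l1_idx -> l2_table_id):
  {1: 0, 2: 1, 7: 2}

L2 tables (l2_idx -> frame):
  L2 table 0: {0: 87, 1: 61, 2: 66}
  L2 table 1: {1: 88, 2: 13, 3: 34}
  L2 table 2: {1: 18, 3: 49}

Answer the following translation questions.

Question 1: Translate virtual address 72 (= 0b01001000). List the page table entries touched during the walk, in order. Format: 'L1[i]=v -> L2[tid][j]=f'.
Answer: L1[2]=1 -> L2[1][1]=88

Derivation:
vaddr = 72 = 0b01001000
Split: l1_idx=2, l2_idx=1, offset=0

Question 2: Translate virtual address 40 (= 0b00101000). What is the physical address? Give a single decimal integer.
vaddr = 40 = 0b00101000
Split: l1_idx=1, l2_idx=1, offset=0
L1[1] = 0
L2[0][1] = 61
paddr = 61 * 8 + 0 = 488

Answer: 488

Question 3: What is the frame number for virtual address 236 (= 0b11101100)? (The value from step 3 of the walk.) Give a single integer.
Answer: 18

Derivation:
vaddr = 236: l1_idx=7, l2_idx=1
L1[7] = 2; L2[2][1] = 18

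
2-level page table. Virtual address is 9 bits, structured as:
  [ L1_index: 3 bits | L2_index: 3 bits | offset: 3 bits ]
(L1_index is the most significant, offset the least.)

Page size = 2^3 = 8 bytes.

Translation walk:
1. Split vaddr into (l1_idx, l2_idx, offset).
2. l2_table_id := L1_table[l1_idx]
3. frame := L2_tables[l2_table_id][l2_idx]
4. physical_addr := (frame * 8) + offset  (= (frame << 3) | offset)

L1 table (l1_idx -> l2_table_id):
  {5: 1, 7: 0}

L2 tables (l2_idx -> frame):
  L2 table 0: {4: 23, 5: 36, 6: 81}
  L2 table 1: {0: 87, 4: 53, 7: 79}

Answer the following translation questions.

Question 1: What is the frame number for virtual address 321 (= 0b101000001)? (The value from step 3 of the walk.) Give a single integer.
Answer: 87

Derivation:
vaddr = 321: l1_idx=5, l2_idx=0
L1[5] = 1; L2[1][0] = 87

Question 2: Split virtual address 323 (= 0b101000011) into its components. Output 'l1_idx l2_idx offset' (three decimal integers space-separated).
Answer: 5 0 3

Derivation:
vaddr = 323 = 0b101000011
  top 3 bits -> l1_idx = 5
  next 3 bits -> l2_idx = 0
  bottom 3 bits -> offset = 3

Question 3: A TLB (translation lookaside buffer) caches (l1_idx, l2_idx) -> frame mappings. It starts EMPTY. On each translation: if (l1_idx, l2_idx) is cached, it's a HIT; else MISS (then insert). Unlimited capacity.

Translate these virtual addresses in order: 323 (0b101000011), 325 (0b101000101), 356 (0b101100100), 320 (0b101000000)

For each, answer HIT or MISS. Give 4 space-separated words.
Answer: MISS HIT MISS HIT

Derivation:
vaddr=323: (5,0) not in TLB -> MISS, insert
vaddr=325: (5,0) in TLB -> HIT
vaddr=356: (5,4) not in TLB -> MISS, insert
vaddr=320: (5,0) in TLB -> HIT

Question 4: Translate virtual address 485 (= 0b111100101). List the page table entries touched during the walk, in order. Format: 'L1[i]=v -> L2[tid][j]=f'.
vaddr = 485 = 0b111100101
Split: l1_idx=7, l2_idx=4, offset=5

Answer: L1[7]=0 -> L2[0][4]=23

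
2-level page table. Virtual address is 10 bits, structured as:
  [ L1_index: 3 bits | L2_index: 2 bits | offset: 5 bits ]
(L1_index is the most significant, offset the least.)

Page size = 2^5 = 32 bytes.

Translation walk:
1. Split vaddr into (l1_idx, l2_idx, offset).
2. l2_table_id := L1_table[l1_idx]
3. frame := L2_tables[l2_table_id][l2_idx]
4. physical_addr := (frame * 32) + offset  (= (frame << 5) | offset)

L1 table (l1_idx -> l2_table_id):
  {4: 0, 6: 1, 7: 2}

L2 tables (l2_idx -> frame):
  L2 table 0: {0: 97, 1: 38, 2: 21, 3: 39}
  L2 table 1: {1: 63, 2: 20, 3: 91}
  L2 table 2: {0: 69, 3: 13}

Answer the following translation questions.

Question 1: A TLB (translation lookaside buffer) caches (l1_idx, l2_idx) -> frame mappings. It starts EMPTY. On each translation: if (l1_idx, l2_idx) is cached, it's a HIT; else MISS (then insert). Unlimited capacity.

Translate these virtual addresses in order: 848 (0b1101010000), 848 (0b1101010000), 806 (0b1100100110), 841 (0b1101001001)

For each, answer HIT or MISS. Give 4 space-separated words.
Answer: MISS HIT MISS HIT

Derivation:
vaddr=848: (6,2) not in TLB -> MISS, insert
vaddr=848: (6,2) in TLB -> HIT
vaddr=806: (6,1) not in TLB -> MISS, insert
vaddr=841: (6,2) in TLB -> HIT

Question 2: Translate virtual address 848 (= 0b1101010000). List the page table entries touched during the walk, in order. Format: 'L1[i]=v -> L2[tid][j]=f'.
Answer: L1[6]=1 -> L2[1][2]=20

Derivation:
vaddr = 848 = 0b1101010000
Split: l1_idx=6, l2_idx=2, offset=16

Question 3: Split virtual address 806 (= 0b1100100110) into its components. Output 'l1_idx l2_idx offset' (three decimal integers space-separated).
Answer: 6 1 6

Derivation:
vaddr = 806 = 0b1100100110
  top 3 bits -> l1_idx = 6
  next 2 bits -> l2_idx = 1
  bottom 5 bits -> offset = 6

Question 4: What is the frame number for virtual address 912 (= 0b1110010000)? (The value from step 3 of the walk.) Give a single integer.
Answer: 69

Derivation:
vaddr = 912: l1_idx=7, l2_idx=0
L1[7] = 2; L2[2][0] = 69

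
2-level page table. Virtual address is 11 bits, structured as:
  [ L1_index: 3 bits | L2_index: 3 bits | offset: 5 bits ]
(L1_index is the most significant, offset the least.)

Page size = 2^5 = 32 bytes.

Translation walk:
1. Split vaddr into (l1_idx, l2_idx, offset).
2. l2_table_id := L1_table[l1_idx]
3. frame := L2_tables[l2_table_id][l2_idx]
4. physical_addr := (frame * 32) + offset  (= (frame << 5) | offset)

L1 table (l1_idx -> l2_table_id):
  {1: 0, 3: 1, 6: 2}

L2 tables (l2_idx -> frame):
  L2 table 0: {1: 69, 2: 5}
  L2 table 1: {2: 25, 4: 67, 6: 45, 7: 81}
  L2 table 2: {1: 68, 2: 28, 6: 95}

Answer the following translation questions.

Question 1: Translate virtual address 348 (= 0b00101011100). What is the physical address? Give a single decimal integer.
Answer: 188

Derivation:
vaddr = 348 = 0b00101011100
Split: l1_idx=1, l2_idx=2, offset=28
L1[1] = 0
L2[0][2] = 5
paddr = 5 * 32 + 28 = 188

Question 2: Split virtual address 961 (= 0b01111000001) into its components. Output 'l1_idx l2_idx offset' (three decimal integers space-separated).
vaddr = 961 = 0b01111000001
  top 3 bits -> l1_idx = 3
  next 3 bits -> l2_idx = 6
  bottom 5 bits -> offset = 1

Answer: 3 6 1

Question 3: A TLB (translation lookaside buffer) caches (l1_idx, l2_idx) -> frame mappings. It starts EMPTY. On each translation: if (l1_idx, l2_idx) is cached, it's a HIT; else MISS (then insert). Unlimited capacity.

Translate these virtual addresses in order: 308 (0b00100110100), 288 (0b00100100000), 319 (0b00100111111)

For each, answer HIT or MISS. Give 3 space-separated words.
vaddr=308: (1,1) not in TLB -> MISS, insert
vaddr=288: (1,1) in TLB -> HIT
vaddr=319: (1,1) in TLB -> HIT

Answer: MISS HIT HIT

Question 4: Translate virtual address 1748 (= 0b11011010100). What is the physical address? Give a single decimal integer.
Answer: 3060

Derivation:
vaddr = 1748 = 0b11011010100
Split: l1_idx=6, l2_idx=6, offset=20
L1[6] = 2
L2[2][6] = 95
paddr = 95 * 32 + 20 = 3060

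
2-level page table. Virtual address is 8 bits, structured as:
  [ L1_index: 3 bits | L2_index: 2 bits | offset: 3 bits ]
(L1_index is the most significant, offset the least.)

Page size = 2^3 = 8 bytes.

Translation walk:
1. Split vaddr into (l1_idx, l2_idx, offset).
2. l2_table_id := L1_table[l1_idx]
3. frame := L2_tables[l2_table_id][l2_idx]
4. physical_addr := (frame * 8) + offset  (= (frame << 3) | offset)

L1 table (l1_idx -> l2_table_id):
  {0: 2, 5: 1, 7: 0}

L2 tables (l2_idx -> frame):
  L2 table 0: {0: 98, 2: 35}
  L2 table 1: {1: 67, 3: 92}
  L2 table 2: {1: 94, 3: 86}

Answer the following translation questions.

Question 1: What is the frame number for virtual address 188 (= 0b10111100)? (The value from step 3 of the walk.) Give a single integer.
Answer: 92

Derivation:
vaddr = 188: l1_idx=5, l2_idx=3
L1[5] = 1; L2[1][3] = 92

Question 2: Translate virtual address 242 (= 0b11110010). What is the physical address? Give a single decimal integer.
Answer: 282

Derivation:
vaddr = 242 = 0b11110010
Split: l1_idx=7, l2_idx=2, offset=2
L1[7] = 0
L2[0][2] = 35
paddr = 35 * 8 + 2 = 282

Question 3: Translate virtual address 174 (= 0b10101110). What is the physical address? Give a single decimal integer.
Answer: 542

Derivation:
vaddr = 174 = 0b10101110
Split: l1_idx=5, l2_idx=1, offset=6
L1[5] = 1
L2[1][1] = 67
paddr = 67 * 8 + 6 = 542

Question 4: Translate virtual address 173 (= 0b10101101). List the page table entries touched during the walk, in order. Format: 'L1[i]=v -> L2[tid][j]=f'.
vaddr = 173 = 0b10101101
Split: l1_idx=5, l2_idx=1, offset=5

Answer: L1[5]=1 -> L2[1][1]=67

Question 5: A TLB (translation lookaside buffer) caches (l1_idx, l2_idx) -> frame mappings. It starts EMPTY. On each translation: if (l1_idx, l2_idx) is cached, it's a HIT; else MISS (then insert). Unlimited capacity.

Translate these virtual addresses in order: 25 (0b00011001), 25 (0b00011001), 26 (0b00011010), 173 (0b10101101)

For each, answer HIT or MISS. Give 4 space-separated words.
vaddr=25: (0,3) not in TLB -> MISS, insert
vaddr=25: (0,3) in TLB -> HIT
vaddr=26: (0,3) in TLB -> HIT
vaddr=173: (5,1) not in TLB -> MISS, insert

Answer: MISS HIT HIT MISS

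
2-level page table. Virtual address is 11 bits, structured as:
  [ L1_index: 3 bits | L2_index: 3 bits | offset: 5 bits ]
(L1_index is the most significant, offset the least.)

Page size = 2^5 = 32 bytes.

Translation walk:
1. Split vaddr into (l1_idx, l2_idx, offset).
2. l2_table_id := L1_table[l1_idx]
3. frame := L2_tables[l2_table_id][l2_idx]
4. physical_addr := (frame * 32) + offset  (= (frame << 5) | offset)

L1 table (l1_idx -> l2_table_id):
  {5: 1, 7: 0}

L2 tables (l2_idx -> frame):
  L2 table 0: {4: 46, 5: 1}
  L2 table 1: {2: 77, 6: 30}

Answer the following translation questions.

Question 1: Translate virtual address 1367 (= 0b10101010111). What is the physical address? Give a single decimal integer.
vaddr = 1367 = 0b10101010111
Split: l1_idx=5, l2_idx=2, offset=23
L1[5] = 1
L2[1][2] = 77
paddr = 77 * 32 + 23 = 2487

Answer: 2487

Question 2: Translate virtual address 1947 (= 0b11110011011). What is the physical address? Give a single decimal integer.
Answer: 1499

Derivation:
vaddr = 1947 = 0b11110011011
Split: l1_idx=7, l2_idx=4, offset=27
L1[7] = 0
L2[0][4] = 46
paddr = 46 * 32 + 27 = 1499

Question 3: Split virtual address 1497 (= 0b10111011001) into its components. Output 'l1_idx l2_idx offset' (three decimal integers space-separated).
vaddr = 1497 = 0b10111011001
  top 3 bits -> l1_idx = 5
  next 3 bits -> l2_idx = 6
  bottom 5 bits -> offset = 25

Answer: 5 6 25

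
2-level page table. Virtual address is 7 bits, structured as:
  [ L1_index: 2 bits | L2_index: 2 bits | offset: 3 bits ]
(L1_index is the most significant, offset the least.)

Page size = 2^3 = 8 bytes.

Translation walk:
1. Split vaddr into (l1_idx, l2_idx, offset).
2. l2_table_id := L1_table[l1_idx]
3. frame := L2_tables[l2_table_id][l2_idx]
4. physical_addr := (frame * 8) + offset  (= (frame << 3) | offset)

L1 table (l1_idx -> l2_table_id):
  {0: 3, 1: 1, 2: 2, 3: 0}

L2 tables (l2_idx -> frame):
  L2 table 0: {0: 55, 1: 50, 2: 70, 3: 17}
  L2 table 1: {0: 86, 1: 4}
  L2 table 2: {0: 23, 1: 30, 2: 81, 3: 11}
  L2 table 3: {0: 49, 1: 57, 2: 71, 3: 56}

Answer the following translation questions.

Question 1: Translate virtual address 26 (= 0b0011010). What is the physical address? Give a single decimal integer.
vaddr = 26 = 0b0011010
Split: l1_idx=0, l2_idx=3, offset=2
L1[0] = 3
L2[3][3] = 56
paddr = 56 * 8 + 2 = 450

Answer: 450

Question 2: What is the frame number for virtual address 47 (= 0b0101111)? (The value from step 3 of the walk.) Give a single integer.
Answer: 4

Derivation:
vaddr = 47: l1_idx=1, l2_idx=1
L1[1] = 1; L2[1][1] = 4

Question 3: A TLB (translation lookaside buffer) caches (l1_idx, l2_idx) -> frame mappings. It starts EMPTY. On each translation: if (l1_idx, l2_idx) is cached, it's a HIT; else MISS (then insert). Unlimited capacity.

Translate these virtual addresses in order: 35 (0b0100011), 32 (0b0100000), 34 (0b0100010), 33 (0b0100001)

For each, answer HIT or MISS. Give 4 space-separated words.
vaddr=35: (1,0) not in TLB -> MISS, insert
vaddr=32: (1,0) in TLB -> HIT
vaddr=34: (1,0) in TLB -> HIT
vaddr=33: (1,0) in TLB -> HIT

Answer: MISS HIT HIT HIT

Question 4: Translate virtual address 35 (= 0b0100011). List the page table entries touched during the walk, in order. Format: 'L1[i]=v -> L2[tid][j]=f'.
vaddr = 35 = 0b0100011
Split: l1_idx=1, l2_idx=0, offset=3

Answer: L1[1]=1 -> L2[1][0]=86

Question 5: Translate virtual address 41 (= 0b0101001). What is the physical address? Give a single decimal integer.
Answer: 33

Derivation:
vaddr = 41 = 0b0101001
Split: l1_idx=1, l2_idx=1, offset=1
L1[1] = 1
L2[1][1] = 4
paddr = 4 * 8 + 1 = 33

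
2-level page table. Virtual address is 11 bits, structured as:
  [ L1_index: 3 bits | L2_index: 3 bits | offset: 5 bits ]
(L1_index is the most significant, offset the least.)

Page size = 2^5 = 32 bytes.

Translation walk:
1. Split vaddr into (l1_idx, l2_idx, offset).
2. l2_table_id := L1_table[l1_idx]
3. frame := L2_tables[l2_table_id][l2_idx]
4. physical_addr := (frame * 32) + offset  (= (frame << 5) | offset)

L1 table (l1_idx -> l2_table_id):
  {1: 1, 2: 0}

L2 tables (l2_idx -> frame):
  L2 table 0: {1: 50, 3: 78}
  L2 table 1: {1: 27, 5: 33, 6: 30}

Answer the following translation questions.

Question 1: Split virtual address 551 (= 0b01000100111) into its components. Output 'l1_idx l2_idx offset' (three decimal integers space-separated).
vaddr = 551 = 0b01000100111
  top 3 bits -> l1_idx = 2
  next 3 bits -> l2_idx = 1
  bottom 5 bits -> offset = 7

Answer: 2 1 7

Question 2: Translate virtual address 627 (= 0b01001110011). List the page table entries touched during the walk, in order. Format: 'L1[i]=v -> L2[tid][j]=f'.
vaddr = 627 = 0b01001110011
Split: l1_idx=2, l2_idx=3, offset=19

Answer: L1[2]=0 -> L2[0][3]=78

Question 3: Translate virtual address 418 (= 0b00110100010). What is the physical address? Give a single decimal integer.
Answer: 1058

Derivation:
vaddr = 418 = 0b00110100010
Split: l1_idx=1, l2_idx=5, offset=2
L1[1] = 1
L2[1][5] = 33
paddr = 33 * 32 + 2 = 1058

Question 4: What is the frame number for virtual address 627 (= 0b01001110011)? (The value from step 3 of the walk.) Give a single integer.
Answer: 78

Derivation:
vaddr = 627: l1_idx=2, l2_idx=3
L1[2] = 0; L2[0][3] = 78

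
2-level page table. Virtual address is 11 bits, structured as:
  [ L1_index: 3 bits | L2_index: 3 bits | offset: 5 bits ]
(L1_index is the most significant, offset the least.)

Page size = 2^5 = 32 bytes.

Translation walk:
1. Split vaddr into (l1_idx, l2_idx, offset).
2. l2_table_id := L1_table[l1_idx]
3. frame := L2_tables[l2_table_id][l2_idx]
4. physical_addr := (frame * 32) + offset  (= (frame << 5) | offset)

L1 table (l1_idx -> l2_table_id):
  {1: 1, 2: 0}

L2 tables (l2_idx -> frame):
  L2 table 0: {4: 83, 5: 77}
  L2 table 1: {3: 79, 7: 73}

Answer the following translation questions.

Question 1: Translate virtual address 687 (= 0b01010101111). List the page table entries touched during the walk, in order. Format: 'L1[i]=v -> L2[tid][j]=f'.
Answer: L1[2]=0 -> L2[0][5]=77

Derivation:
vaddr = 687 = 0b01010101111
Split: l1_idx=2, l2_idx=5, offset=15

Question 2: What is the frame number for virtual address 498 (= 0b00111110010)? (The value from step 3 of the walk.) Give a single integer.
Answer: 73

Derivation:
vaddr = 498: l1_idx=1, l2_idx=7
L1[1] = 1; L2[1][7] = 73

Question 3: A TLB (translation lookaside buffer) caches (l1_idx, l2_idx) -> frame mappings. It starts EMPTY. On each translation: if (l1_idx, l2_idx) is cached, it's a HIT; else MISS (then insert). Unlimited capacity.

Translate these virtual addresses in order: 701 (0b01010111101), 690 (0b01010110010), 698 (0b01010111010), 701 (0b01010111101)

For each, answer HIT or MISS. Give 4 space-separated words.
Answer: MISS HIT HIT HIT

Derivation:
vaddr=701: (2,5) not in TLB -> MISS, insert
vaddr=690: (2,5) in TLB -> HIT
vaddr=698: (2,5) in TLB -> HIT
vaddr=701: (2,5) in TLB -> HIT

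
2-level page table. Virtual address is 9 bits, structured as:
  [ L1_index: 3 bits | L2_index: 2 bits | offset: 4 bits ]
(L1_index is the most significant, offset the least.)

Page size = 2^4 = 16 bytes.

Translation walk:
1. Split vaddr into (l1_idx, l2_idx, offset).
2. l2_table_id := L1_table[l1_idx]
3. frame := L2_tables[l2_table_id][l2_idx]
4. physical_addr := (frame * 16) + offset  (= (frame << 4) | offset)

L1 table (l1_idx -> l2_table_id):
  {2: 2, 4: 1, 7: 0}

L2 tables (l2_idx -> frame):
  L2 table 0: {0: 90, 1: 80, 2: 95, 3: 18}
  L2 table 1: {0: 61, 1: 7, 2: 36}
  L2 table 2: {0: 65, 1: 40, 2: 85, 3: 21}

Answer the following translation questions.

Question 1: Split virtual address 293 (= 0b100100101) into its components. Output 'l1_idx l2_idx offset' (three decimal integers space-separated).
vaddr = 293 = 0b100100101
  top 3 bits -> l1_idx = 4
  next 2 bits -> l2_idx = 2
  bottom 4 bits -> offset = 5

Answer: 4 2 5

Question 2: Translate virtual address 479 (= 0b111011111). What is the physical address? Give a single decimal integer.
Answer: 1295

Derivation:
vaddr = 479 = 0b111011111
Split: l1_idx=7, l2_idx=1, offset=15
L1[7] = 0
L2[0][1] = 80
paddr = 80 * 16 + 15 = 1295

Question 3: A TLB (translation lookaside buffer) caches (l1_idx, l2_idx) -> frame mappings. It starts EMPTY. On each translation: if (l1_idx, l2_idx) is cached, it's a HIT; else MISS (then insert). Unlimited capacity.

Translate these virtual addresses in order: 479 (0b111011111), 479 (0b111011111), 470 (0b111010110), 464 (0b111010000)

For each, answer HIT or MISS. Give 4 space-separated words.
Answer: MISS HIT HIT HIT

Derivation:
vaddr=479: (7,1) not in TLB -> MISS, insert
vaddr=479: (7,1) in TLB -> HIT
vaddr=470: (7,1) in TLB -> HIT
vaddr=464: (7,1) in TLB -> HIT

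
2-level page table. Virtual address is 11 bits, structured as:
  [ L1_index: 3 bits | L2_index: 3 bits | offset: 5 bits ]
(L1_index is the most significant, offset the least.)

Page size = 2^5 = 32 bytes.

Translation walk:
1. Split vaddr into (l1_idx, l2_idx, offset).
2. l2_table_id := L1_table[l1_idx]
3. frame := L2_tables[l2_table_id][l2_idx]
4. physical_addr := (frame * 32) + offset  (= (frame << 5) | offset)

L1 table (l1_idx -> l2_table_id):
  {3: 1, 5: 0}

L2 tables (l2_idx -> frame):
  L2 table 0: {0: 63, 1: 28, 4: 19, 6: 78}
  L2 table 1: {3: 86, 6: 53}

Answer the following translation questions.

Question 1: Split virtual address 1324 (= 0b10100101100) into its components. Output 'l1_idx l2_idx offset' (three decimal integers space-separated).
vaddr = 1324 = 0b10100101100
  top 3 bits -> l1_idx = 5
  next 3 bits -> l2_idx = 1
  bottom 5 bits -> offset = 12

Answer: 5 1 12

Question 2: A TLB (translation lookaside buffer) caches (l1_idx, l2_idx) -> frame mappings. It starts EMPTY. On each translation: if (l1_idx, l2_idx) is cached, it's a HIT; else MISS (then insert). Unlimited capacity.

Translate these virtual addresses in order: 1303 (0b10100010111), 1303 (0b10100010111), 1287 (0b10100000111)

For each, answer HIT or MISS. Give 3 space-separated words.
vaddr=1303: (5,0) not in TLB -> MISS, insert
vaddr=1303: (5,0) in TLB -> HIT
vaddr=1287: (5,0) in TLB -> HIT

Answer: MISS HIT HIT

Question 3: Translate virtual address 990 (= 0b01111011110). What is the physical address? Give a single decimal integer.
vaddr = 990 = 0b01111011110
Split: l1_idx=3, l2_idx=6, offset=30
L1[3] = 1
L2[1][6] = 53
paddr = 53 * 32 + 30 = 1726

Answer: 1726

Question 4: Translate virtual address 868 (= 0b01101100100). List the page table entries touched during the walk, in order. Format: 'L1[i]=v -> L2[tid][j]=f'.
vaddr = 868 = 0b01101100100
Split: l1_idx=3, l2_idx=3, offset=4

Answer: L1[3]=1 -> L2[1][3]=86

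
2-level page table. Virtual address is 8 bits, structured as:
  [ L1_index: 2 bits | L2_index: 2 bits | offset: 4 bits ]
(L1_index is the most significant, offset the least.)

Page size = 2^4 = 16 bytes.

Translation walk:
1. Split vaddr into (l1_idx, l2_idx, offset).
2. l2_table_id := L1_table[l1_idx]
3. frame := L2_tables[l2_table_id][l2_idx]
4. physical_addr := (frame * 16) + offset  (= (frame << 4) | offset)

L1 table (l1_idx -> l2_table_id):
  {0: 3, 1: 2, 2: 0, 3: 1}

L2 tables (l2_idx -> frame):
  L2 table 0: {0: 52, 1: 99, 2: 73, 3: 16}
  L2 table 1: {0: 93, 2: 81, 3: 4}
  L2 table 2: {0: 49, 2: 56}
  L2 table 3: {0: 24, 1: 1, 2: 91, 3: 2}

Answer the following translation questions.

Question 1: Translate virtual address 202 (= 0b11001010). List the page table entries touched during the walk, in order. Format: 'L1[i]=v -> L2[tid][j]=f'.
Answer: L1[3]=1 -> L2[1][0]=93

Derivation:
vaddr = 202 = 0b11001010
Split: l1_idx=3, l2_idx=0, offset=10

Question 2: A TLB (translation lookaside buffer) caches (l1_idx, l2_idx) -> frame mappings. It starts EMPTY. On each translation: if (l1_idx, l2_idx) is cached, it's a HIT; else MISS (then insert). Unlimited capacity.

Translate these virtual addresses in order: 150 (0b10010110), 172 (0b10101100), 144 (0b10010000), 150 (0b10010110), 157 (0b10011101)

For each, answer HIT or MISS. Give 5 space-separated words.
vaddr=150: (2,1) not in TLB -> MISS, insert
vaddr=172: (2,2) not in TLB -> MISS, insert
vaddr=144: (2,1) in TLB -> HIT
vaddr=150: (2,1) in TLB -> HIT
vaddr=157: (2,1) in TLB -> HIT

Answer: MISS MISS HIT HIT HIT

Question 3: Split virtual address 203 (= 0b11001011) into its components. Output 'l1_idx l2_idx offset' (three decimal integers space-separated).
Answer: 3 0 11

Derivation:
vaddr = 203 = 0b11001011
  top 2 bits -> l1_idx = 3
  next 2 bits -> l2_idx = 0
  bottom 4 bits -> offset = 11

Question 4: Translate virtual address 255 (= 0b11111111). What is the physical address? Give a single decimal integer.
Answer: 79

Derivation:
vaddr = 255 = 0b11111111
Split: l1_idx=3, l2_idx=3, offset=15
L1[3] = 1
L2[1][3] = 4
paddr = 4 * 16 + 15 = 79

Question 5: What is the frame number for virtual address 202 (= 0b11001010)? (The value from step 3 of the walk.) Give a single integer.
Answer: 93

Derivation:
vaddr = 202: l1_idx=3, l2_idx=0
L1[3] = 1; L2[1][0] = 93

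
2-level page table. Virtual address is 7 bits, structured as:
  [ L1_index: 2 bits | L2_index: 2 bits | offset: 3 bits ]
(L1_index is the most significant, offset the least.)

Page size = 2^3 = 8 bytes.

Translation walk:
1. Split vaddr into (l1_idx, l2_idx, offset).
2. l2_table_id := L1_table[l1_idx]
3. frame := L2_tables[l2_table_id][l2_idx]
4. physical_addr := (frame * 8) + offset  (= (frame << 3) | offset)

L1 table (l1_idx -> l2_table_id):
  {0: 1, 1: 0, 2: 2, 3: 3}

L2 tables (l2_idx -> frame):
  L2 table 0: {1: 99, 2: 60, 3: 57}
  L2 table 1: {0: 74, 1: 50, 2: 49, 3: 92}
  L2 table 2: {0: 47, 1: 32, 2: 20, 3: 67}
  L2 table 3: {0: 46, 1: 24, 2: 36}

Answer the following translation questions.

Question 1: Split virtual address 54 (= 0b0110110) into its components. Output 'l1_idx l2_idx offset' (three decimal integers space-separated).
vaddr = 54 = 0b0110110
  top 2 bits -> l1_idx = 1
  next 2 bits -> l2_idx = 2
  bottom 3 bits -> offset = 6

Answer: 1 2 6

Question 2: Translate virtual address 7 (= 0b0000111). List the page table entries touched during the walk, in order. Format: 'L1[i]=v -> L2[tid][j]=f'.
vaddr = 7 = 0b0000111
Split: l1_idx=0, l2_idx=0, offset=7

Answer: L1[0]=1 -> L2[1][0]=74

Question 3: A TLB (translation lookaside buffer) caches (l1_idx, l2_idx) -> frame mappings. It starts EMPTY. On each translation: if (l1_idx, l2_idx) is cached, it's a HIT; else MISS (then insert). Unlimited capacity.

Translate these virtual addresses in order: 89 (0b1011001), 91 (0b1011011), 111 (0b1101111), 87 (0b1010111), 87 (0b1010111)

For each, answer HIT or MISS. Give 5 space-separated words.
vaddr=89: (2,3) not in TLB -> MISS, insert
vaddr=91: (2,3) in TLB -> HIT
vaddr=111: (3,1) not in TLB -> MISS, insert
vaddr=87: (2,2) not in TLB -> MISS, insert
vaddr=87: (2,2) in TLB -> HIT

Answer: MISS HIT MISS MISS HIT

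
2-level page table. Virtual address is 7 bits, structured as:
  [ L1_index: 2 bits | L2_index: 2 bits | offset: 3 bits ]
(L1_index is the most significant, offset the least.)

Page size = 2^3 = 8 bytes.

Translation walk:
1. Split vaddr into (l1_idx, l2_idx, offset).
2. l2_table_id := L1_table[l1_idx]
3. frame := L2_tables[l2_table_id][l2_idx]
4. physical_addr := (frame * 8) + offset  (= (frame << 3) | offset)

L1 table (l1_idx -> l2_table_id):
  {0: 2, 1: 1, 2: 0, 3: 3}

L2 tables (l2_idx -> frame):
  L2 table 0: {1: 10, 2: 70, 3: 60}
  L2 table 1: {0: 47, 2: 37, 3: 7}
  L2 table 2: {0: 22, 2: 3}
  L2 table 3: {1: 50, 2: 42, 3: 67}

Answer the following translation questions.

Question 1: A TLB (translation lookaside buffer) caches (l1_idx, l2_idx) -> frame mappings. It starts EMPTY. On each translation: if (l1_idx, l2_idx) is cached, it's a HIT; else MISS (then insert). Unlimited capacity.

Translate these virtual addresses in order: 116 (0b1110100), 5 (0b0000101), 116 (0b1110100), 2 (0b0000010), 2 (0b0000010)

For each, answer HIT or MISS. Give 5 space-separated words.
Answer: MISS MISS HIT HIT HIT

Derivation:
vaddr=116: (3,2) not in TLB -> MISS, insert
vaddr=5: (0,0) not in TLB -> MISS, insert
vaddr=116: (3,2) in TLB -> HIT
vaddr=2: (0,0) in TLB -> HIT
vaddr=2: (0,0) in TLB -> HIT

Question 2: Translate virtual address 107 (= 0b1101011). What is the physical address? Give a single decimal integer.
vaddr = 107 = 0b1101011
Split: l1_idx=3, l2_idx=1, offset=3
L1[3] = 3
L2[3][1] = 50
paddr = 50 * 8 + 3 = 403

Answer: 403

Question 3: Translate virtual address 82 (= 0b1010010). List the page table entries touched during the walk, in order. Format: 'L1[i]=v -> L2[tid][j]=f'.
Answer: L1[2]=0 -> L2[0][2]=70

Derivation:
vaddr = 82 = 0b1010010
Split: l1_idx=2, l2_idx=2, offset=2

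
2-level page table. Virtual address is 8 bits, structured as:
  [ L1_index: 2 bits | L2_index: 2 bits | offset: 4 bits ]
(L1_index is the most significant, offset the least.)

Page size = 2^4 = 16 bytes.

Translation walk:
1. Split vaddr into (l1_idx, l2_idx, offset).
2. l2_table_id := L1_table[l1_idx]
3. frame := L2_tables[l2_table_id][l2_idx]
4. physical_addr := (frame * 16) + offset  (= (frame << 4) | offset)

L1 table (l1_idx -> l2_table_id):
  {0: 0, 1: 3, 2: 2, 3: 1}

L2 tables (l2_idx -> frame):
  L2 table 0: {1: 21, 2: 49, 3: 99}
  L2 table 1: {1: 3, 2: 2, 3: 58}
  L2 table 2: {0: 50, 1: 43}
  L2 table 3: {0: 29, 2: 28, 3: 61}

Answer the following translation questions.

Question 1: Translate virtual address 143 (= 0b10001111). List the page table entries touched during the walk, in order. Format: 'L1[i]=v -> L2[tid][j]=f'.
vaddr = 143 = 0b10001111
Split: l1_idx=2, l2_idx=0, offset=15

Answer: L1[2]=2 -> L2[2][0]=50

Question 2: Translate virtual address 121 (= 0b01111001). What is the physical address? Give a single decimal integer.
Answer: 985

Derivation:
vaddr = 121 = 0b01111001
Split: l1_idx=1, l2_idx=3, offset=9
L1[1] = 3
L2[3][3] = 61
paddr = 61 * 16 + 9 = 985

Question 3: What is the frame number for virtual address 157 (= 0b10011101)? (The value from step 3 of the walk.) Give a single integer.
vaddr = 157: l1_idx=2, l2_idx=1
L1[2] = 2; L2[2][1] = 43

Answer: 43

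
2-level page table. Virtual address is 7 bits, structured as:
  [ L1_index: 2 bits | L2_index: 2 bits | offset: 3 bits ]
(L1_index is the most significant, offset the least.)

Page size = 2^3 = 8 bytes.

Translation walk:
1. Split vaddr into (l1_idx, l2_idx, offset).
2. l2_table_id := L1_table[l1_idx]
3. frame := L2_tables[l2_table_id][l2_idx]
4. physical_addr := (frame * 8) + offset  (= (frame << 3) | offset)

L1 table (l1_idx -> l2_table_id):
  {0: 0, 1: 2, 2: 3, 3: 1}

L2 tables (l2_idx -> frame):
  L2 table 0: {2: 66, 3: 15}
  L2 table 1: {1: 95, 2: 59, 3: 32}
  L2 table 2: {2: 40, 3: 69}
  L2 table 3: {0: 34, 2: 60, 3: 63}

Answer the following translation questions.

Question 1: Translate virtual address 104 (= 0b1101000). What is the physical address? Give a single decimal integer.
vaddr = 104 = 0b1101000
Split: l1_idx=3, l2_idx=1, offset=0
L1[3] = 1
L2[1][1] = 95
paddr = 95 * 8 + 0 = 760

Answer: 760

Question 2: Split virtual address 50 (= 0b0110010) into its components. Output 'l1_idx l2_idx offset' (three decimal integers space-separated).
vaddr = 50 = 0b0110010
  top 2 bits -> l1_idx = 1
  next 2 bits -> l2_idx = 2
  bottom 3 bits -> offset = 2

Answer: 1 2 2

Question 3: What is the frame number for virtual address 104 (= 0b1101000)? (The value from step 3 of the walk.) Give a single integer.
Answer: 95

Derivation:
vaddr = 104: l1_idx=3, l2_idx=1
L1[3] = 1; L2[1][1] = 95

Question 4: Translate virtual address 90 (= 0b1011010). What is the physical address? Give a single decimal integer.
vaddr = 90 = 0b1011010
Split: l1_idx=2, l2_idx=3, offset=2
L1[2] = 3
L2[3][3] = 63
paddr = 63 * 8 + 2 = 506

Answer: 506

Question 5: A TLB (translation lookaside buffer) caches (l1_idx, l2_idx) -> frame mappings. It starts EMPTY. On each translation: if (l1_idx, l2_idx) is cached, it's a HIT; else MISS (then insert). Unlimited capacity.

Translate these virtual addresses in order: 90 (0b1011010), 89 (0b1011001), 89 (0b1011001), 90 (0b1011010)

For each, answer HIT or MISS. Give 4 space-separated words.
Answer: MISS HIT HIT HIT

Derivation:
vaddr=90: (2,3) not in TLB -> MISS, insert
vaddr=89: (2,3) in TLB -> HIT
vaddr=89: (2,3) in TLB -> HIT
vaddr=90: (2,3) in TLB -> HIT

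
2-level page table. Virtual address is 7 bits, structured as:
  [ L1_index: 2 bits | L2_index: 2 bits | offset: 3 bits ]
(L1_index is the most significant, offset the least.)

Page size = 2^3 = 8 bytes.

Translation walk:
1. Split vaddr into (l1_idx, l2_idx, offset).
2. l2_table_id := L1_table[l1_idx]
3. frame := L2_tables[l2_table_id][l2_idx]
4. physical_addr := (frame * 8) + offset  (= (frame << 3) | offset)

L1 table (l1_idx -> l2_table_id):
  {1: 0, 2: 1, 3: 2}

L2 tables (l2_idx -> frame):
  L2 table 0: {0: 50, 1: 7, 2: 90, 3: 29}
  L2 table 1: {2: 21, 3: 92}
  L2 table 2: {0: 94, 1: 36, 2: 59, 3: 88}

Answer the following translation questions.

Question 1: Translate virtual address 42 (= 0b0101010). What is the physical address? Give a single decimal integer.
Answer: 58

Derivation:
vaddr = 42 = 0b0101010
Split: l1_idx=1, l2_idx=1, offset=2
L1[1] = 0
L2[0][1] = 7
paddr = 7 * 8 + 2 = 58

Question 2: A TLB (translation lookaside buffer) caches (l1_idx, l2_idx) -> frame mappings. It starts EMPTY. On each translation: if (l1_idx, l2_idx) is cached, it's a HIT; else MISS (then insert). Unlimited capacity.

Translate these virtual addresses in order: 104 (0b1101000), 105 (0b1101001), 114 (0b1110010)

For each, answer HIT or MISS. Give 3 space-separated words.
Answer: MISS HIT MISS

Derivation:
vaddr=104: (3,1) not in TLB -> MISS, insert
vaddr=105: (3,1) in TLB -> HIT
vaddr=114: (3,2) not in TLB -> MISS, insert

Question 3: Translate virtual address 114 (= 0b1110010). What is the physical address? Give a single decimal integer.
Answer: 474

Derivation:
vaddr = 114 = 0b1110010
Split: l1_idx=3, l2_idx=2, offset=2
L1[3] = 2
L2[2][2] = 59
paddr = 59 * 8 + 2 = 474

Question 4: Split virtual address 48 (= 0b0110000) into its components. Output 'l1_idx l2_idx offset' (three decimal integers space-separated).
vaddr = 48 = 0b0110000
  top 2 bits -> l1_idx = 1
  next 2 bits -> l2_idx = 2
  bottom 3 bits -> offset = 0

Answer: 1 2 0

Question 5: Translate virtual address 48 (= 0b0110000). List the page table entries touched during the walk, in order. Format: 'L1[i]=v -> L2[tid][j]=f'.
Answer: L1[1]=0 -> L2[0][2]=90

Derivation:
vaddr = 48 = 0b0110000
Split: l1_idx=1, l2_idx=2, offset=0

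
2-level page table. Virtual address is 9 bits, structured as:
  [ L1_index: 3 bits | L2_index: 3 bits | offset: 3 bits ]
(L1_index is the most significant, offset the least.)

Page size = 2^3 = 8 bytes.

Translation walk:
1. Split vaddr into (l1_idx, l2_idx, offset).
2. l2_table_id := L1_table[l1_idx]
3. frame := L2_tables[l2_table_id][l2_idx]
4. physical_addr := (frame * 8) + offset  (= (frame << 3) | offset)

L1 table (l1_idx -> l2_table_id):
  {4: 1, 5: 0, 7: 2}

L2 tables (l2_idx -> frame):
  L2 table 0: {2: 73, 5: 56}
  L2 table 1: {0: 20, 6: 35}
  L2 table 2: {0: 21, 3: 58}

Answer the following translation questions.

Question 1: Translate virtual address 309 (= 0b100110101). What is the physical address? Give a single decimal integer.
Answer: 285

Derivation:
vaddr = 309 = 0b100110101
Split: l1_idx=4, l2_idx=6, offset=5
L1[4] = 1
L2[1][6] = 35
paddr = 35 * 8 + 5 = 285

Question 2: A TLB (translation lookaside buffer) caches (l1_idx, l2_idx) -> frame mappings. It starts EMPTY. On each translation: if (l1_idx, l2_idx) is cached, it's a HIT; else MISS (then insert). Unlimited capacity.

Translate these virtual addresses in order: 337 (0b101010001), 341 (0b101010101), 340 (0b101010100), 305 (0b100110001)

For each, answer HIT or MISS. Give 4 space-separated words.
Answer: MISS HIT HIT MISS

Derivation:
vaddr=337: (5,2) not in TLB -> MISS, insert
vaddr=341: (5,2) in TLB -> HIT
vaddr=340: (5,2) in TLB -> HIT
vaddr=305: (4,6) not in TLB -> MISS, insert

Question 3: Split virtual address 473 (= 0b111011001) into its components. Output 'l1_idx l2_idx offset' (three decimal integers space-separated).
vaddr = 473 = 0b111011001
  top 3 bits -> l1_idx = 7
  next 3 bits -> l2_idx = 3
  bottom 3 bits -> offset = 1

Answer: 7 3 1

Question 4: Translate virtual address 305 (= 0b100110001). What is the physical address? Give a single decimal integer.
Answer: 281

Derivation:
vaddr = 305 = 0b100110001
Split: l1_idx=4, l2_idx=6, offset=1
L1[4] = 1
L2[1][6] = 35
paddr = 35 * 8 + 1 = 281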